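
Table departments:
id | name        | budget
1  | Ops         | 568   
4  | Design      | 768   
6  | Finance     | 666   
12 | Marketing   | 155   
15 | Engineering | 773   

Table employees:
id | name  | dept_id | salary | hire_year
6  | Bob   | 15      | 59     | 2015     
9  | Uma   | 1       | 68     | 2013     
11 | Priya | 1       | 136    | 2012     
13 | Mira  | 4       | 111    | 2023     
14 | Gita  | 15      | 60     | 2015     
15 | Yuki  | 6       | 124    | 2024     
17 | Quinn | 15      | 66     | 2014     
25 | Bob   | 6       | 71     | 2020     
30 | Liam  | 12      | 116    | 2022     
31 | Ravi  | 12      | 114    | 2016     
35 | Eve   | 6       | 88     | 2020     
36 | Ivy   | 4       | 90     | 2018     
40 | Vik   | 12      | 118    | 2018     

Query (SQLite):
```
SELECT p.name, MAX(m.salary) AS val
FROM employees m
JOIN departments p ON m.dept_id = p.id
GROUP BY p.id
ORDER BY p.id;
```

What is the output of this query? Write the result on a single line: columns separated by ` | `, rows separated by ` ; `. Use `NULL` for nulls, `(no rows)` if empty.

Ops | 136 ; Design | 111 ; Finance | 124 ; Marketing | 118 ; Engineering | 66

Join each employees row to its departments via dept_id.
Group joined rows by departments.id; compute MAX(m.salary) per group.
  1: ids {9, 11} → MAX(m.salary)=136
  4: ids {13, 36} → MAX(m.salary)=111
  6: ids {15, 25, 35} → MAX(m.salary)=124
  12: ids {30, 31, 40} → MAX(m.salary)=118
  15: ids {6, 14, 17} → MAX(m.salary)=66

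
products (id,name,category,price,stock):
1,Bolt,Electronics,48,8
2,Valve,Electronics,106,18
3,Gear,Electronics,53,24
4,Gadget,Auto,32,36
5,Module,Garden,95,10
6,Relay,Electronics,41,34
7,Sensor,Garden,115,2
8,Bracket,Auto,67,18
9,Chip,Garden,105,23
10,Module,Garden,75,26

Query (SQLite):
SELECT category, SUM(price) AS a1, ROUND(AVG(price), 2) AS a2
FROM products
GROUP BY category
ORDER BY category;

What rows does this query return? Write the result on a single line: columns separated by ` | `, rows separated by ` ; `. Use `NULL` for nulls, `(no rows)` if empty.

Group products by category.
Per group compute: SUM(price), ROUND(AVG(price), 2).
  Auto: ids {4, 8} → SUM(price)=99, ROUND(AVG(price), 2)=49.5
  Electronics: ids {1, 2, 3, 6} → SUM(price)=248, ROUND(AVG(price), 2)=62
  Garden: ids {5, 7, 9, 10} → SUM(price)=390, ROUND(AVG(price), 2)=97.5

Auto | 99 | 49.5 ; Electronics | 248 | 62 ; Garden | 390 | 97.5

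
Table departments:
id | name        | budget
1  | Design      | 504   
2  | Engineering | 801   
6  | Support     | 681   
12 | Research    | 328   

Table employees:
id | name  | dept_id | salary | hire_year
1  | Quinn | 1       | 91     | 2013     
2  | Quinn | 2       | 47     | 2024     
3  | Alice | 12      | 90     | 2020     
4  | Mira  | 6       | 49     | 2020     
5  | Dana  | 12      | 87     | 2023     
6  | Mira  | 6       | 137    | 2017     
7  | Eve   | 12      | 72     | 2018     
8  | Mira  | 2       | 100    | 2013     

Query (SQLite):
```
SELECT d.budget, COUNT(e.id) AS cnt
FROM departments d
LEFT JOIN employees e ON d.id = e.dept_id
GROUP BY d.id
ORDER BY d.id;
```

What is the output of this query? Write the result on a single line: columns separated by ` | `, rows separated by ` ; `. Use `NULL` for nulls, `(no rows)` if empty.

LEFT JOIN keeps every departments row; unmatched ones get NULL for employees columns.
Group by departments.id and compute COUNT(e.id). COUNT(col) of an all-NULL group is 0.
  1: ids {1} → COUNT(e.id)=1
  2: ids {2, 8} → COUNT(e.id)=2
  6: ids {4, 6} → COUNT(e.id)=2
  12: ids {3, 5, 7} → COUNT(e.id)=3

504 | 1 ; 801 | 2 ; 681 | 2 ; 328 | 3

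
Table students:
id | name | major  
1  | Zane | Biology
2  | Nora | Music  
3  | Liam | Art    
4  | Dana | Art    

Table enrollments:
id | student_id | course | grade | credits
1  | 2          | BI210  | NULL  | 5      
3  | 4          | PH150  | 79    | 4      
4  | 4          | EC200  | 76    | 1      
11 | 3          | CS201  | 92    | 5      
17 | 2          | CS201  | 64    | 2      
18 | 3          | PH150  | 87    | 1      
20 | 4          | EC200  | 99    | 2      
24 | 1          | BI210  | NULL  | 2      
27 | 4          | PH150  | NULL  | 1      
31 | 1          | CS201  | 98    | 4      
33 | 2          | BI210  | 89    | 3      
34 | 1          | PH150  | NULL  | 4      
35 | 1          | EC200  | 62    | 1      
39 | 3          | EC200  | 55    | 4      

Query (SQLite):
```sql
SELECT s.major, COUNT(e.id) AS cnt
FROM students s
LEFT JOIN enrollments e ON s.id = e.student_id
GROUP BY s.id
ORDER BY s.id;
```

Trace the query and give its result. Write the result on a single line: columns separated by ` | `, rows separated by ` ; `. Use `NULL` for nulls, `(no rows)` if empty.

Biology | 4 ; Music | 3 ; Art | 3 ; Art | 4

LEFT JOIN keeps every students row; unmatched ones get NULL for enrollments columns.
Group by students.id and compute COUNT(e.id). COUNT(col) of an all-NULL group is 0.
  1: ids {24, 31, 34, 35} → COUNT(e.id)=4
  2: ids {1, 17, 33} → COUNT(e.id)=3
  3: ids {11, 18, 39} → COUNT(e.id)=3
  4: ids {3, 4, 20, 27} → COUNT(e.id)=4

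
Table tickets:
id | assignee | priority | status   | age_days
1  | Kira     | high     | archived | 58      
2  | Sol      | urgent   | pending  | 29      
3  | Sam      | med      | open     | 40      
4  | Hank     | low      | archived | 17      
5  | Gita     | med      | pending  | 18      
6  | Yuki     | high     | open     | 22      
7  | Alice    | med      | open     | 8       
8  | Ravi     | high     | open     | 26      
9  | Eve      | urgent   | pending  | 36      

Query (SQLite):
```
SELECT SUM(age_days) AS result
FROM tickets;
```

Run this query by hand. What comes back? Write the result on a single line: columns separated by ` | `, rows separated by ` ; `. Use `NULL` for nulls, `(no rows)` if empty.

All age_days values: [58, 29, 40, 17, 18, 22, 8, 26, 36].
SUM of non-NULL values = 254.

254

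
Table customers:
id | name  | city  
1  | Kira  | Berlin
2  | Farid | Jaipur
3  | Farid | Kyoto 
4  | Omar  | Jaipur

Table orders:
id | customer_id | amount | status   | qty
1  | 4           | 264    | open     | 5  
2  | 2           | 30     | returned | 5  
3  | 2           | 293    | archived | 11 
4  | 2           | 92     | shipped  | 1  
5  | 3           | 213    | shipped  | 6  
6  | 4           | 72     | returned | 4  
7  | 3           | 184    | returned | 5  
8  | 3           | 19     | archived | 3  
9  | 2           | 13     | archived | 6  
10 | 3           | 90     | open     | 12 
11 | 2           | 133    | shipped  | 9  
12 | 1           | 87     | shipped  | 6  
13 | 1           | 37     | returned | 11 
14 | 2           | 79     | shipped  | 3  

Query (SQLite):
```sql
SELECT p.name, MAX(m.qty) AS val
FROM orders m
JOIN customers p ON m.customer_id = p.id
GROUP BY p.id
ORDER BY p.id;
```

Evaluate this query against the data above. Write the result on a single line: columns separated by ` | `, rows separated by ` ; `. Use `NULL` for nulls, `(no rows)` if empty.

Join each orders row to its customers via customer_id.
Group joined rows by customers.id; compute MAX(m.qty) per group.
  1: ids {12, 13} → MAX(m.qty)=11
  2: ids {2, 3, 4, 9, 11, 14} → MAX(m.qty)=11
  3: ids {5, 7, 8, 10} → MAX(m.qty)=12
  4: ids {1, 6} → MAX(m.qty)=5

Kira | 11 ; Farid | 11 ; Farid | 12 ; Omar | 5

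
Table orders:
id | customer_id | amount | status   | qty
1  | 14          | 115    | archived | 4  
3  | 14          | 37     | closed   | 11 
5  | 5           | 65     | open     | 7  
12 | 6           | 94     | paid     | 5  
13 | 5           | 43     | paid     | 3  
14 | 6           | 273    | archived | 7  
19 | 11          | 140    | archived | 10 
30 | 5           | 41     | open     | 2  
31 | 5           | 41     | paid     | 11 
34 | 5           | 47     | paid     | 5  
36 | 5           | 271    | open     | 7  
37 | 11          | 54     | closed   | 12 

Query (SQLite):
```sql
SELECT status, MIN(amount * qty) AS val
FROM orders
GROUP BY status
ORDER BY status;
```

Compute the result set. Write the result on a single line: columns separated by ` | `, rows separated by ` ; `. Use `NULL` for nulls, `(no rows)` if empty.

For each row compute amount * qty.
Group by status; take MIN of the expression per group.
  archived: ids {1, 14, 19} → MIN(amount * qty)=460
  closed: ids {3, 37} → MIN(amount * qty)=407
  open: ids {5, 30, 36} → MIN(amount * qty)=82
  paid: ids {12, 13, 31, 34} → MIN(amount * qty)=129

archived | 460 ; closed | 407 ; open | 82 ; paid | 129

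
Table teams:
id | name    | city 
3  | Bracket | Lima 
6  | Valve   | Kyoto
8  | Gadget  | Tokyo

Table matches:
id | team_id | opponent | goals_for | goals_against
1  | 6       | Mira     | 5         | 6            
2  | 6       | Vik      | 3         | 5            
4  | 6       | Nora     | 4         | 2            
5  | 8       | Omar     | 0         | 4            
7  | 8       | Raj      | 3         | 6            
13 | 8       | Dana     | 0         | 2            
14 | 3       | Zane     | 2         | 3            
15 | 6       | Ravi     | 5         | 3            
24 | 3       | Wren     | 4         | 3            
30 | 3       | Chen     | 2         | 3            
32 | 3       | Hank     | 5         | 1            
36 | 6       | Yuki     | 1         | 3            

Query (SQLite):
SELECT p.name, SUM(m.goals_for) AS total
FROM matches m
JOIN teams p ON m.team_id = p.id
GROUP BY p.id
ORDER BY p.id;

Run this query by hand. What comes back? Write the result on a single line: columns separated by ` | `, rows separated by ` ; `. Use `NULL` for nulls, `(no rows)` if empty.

Join each matches row to its teams via team_id.
Group joined rows by teams.id; compute SUM(m.goals_for) per group.
  3: ids {14, 24, 30, 32} → SUM(m.goals_for)=13
  6: ids {1, 2, 4, 15, 36} → SUM(m.goals_for)=18
  8: ids {5, 7, 13} → SUM(m.goals_for)=3

Bracket | 13 ; Valve | 18 ; Gadget | 3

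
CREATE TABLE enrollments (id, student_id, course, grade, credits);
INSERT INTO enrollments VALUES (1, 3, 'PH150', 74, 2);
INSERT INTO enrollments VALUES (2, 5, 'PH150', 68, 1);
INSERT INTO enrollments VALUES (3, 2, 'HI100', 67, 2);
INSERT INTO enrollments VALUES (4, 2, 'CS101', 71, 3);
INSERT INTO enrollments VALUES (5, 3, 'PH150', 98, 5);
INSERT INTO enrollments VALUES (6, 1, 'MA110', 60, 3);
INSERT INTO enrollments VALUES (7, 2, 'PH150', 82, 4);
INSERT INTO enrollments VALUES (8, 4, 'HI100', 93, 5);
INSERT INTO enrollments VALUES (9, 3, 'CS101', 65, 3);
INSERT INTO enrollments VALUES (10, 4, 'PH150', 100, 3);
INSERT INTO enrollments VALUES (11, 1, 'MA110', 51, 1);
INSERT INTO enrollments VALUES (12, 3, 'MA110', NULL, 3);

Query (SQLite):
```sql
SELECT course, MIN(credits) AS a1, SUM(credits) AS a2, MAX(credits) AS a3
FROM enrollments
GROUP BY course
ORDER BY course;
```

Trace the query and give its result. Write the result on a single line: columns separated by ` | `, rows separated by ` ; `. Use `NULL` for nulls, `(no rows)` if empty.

Group enrollments by course.
Per group compute: MIN(credits), SUM(credits), MAX(credits).
  CS101: ids {4, 9} → MIN(credits)=3, SUM(credits)=6, MAX(credits)=3
  HI100: ids {3, 8} → MIN(credits)=2, SUM(credits)=7, MAX(credits)=5
  MA110: ids {6, 11, 12} → MIN(credits)=1, SUM(credits)=7, MAX(credits)=3
  PH150: ids {1, 2, 5, 7, 10} → MIN(credits)=1, SUM(credits)=15, MAX(credits)=5

CS101 | 3 | 6 | 3 ; HI100 | 2 | 7 | 5 ; MA110 | 1 | 7 | 3 ; PH150 | 1 | 15 | 5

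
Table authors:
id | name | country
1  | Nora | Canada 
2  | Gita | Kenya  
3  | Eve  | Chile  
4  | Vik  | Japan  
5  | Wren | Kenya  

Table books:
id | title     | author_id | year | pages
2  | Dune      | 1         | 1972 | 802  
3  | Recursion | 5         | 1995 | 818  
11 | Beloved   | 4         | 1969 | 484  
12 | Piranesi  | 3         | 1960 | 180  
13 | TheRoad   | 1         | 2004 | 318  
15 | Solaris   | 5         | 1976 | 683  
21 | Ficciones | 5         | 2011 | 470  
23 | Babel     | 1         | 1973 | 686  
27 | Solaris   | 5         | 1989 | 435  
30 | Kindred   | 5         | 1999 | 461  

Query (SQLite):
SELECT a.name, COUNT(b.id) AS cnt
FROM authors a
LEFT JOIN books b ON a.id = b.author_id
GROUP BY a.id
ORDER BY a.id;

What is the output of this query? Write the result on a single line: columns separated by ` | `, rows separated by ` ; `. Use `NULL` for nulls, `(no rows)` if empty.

LEFT JOIN keeps every authors row; unmatched ones get NULL for books columns.
Group by authors.id and compute COUNT(b.id). COUNT(col) of an all-NULL group is 0.
  1: ids {2, 13, 23} → COUNT(b.id)=3
  2: ids {—} → COUNT(b.id)=0
  3: ids {12} → COUNT(b.id)=1
  4: ids {11} → COUNT(b.id)=1
  5: ids {3, 15, 21, 27, 30} → COUNT(b.id)=5

Nora | 3 ; Gita | 0 ; Eve | 1 ; Vik | 1 ; Wren | 5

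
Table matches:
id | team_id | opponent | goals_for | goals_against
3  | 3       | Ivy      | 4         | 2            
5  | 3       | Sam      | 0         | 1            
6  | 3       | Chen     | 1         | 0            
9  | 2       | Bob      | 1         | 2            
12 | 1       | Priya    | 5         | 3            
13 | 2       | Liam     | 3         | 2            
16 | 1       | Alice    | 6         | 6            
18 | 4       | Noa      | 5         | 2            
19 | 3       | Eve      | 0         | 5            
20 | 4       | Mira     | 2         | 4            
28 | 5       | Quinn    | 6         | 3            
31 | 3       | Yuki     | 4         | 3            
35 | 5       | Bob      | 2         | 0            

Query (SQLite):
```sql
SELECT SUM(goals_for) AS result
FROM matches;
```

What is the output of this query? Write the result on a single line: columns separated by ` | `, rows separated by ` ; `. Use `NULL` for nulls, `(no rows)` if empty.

39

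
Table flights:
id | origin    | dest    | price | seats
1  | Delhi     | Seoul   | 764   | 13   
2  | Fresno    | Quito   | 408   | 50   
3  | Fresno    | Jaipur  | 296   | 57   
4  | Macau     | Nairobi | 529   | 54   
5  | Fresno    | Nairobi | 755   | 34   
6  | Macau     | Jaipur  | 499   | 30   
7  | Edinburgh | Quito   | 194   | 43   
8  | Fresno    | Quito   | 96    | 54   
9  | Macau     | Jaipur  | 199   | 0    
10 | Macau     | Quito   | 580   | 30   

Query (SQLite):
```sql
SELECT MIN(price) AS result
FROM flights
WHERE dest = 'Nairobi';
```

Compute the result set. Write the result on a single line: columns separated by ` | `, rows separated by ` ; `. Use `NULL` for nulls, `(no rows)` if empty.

529

Rows where dest='Nairobi' → price values: [529, 755].
MIN of non-NULL values = 529.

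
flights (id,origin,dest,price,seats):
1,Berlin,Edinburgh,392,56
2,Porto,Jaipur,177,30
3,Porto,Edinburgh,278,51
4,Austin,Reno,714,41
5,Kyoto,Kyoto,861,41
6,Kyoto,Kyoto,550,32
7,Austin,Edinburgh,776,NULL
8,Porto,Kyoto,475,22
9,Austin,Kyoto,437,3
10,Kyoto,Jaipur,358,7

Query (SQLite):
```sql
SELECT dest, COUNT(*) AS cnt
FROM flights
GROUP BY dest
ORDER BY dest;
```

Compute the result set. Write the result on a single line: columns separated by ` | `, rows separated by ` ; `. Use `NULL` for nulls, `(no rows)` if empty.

Partition flights by dest; compute COUNT(*) within each group.
  Edinburgh: ids {1, 3, 7} → COUNT(*)=3
  Jaipur: ids {2, 10} → COUNT(*)=2
  Kyoto: ids {5, 6, 8, 9} → COUNT(*)=4
  Reno: ids {4} → COUNT(*)=1

Edinburgh | 3 ; Jaipur | 2 ; Kyoto | 4 ; Reno | 1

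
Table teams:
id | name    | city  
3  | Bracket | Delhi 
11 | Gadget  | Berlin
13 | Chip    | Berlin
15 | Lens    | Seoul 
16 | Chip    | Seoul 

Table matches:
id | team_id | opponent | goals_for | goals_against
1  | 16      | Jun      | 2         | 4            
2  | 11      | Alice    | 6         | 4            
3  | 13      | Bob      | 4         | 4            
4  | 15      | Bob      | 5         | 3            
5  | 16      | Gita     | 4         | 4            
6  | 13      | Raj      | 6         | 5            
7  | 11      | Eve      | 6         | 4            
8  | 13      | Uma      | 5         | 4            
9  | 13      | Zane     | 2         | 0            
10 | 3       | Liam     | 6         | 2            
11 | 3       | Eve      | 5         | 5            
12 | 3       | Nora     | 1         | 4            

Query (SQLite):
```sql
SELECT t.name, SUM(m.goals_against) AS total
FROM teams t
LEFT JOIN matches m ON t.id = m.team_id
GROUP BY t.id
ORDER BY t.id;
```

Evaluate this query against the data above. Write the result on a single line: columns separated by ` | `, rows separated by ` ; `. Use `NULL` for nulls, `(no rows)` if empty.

LEFT JOIN keeps every teams row; unmatched ones get NULL for matches columns.
Group by teams.id and compute SUM(m.goals_against). SUM over an all-NULL group is NULL.
  3: ids {10, 11, 12} → SUM(m.goals_against)=11
  11: ids {2, 7} → SUM(m.goals_against)=8
  13: ids {3, 6, 8, 9} → SUM(m.goals_against)=13
  15: ids {4} → SUM(m.goals_against)=3
  16: ids {1, 5} → SUM(m.goals_against)=8

Bracket | 11 ; Gadget | 8 ; Chip | 13 ; Lens | 3 ; Chip | 8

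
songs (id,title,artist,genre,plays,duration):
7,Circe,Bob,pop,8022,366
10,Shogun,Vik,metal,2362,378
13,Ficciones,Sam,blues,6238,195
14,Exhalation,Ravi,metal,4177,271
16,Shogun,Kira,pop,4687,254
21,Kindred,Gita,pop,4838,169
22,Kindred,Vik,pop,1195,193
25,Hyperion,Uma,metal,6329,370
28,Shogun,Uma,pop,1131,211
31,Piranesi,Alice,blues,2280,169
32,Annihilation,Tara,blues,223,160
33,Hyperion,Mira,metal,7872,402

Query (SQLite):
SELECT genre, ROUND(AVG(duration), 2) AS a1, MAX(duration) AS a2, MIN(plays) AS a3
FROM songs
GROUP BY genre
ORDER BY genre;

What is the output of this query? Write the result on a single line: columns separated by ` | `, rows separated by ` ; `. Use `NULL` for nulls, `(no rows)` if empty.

Group songs by genre.
Per group compute: ROUND(AVG(duration), 2), MAX(duration), MIN(plays).
  blues: ids {13, 31, 32} → ROUND(AVG(duration), 2)=174.67, MAX(duration)=195, MIN(plays)=223
  metal: ids {10, 14, 25, 33} → ROUND(AVG(duration), 2)=355.25, MAX(duration)=402, MIN(plays)=2362
  pop: ids {7, 16, 21, 22, 28} → ROUND(AVG(duration), 2)=238.6, MAX(duration)=366, MIN(plays)=1131

blues | 174.67 | 195 | 223 ; metal | 355.25 | 402 | 2362 ; pop | 238.6 | 366 | 1131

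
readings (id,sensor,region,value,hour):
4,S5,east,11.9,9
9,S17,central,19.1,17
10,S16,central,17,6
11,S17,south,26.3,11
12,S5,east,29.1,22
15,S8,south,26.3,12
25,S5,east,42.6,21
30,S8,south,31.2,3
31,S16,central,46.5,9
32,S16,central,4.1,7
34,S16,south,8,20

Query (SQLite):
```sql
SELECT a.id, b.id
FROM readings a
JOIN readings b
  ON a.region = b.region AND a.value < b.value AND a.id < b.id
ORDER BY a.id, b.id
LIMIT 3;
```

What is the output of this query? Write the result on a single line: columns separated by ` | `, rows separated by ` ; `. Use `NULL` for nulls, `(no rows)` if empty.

Pairs (a,b) with same region, a.value < b.value, a.id < b.id.
region groups: central:{9,10,31,32} east:{4,12,25} south:{11,15,30,34}
Ordered by (a.id, b.id); first 3.

4 | 12 ; 4 | 25 ; 9 | 31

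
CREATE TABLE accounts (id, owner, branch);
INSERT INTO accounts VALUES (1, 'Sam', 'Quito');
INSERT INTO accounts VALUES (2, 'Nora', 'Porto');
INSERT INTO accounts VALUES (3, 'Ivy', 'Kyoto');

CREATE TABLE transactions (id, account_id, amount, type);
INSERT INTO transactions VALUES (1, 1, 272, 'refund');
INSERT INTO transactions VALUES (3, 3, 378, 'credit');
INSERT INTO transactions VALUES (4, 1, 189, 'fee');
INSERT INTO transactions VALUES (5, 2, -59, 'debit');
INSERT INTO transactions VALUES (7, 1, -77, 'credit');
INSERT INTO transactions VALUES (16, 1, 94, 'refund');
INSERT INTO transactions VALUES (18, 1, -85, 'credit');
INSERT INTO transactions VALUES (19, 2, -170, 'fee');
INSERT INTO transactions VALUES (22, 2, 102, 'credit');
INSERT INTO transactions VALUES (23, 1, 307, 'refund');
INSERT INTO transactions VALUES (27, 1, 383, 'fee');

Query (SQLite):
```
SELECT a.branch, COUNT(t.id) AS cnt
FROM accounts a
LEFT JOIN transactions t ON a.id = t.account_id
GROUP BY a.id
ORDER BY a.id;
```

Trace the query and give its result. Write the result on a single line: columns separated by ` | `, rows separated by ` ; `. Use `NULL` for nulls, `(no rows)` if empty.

Quito | 7 ; Porto | 3 ; Kyoto | 1

LEFT JOIN keeps every accounts row; unmatched ones get NULL for transactions columns.
Group by accounts.id and compute COUNT(t.id). COUNT(col) of an all-NULL group is 0.
  1: ids {1, 4, 7, 16, 18, 23, 27} → COUNT(t.id)=7
  2: ids {5, 19, 22} → COUNT(t.id)=3
  3: ids {3} → COUNT(t.id)=1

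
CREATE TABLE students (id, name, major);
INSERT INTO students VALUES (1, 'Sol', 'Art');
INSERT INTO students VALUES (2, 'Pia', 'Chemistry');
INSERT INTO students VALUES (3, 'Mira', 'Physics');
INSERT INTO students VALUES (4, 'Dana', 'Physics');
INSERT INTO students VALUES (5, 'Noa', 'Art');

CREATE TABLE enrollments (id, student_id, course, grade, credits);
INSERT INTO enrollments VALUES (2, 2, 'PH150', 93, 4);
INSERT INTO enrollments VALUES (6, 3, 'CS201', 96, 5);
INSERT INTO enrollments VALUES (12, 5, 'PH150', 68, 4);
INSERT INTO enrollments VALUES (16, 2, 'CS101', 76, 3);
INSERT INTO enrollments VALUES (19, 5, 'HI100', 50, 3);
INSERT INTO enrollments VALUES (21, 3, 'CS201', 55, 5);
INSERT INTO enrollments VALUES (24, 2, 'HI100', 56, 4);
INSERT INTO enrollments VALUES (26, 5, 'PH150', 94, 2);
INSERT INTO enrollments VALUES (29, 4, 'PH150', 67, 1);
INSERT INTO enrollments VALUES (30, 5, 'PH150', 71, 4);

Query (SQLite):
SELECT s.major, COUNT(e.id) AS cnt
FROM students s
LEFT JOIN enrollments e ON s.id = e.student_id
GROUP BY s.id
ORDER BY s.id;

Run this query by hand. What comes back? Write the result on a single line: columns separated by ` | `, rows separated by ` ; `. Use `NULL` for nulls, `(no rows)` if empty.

LEFT JOIN keeps every students row; unmatched ones get NULL for enrollments columns.
Group by students.id and compute COUNT(e.id). COUNT(col) of an all-NULL group is 0.
  1: ids {—} → COUNT(e.id)=0
  2: ids {2, 16, 24} → COUNT(e.id)=3
  3: ids {6, 21} → COUNT(e.id)=2
  4: ids {29} → COUNT(e.id)=1
  5: ids {12, 19, 26, 30} → COUNT(e.id)=4

Art | 0 ; Chemistry | 3 ; Physics | 2 ; Physics | 1 ; Art | 4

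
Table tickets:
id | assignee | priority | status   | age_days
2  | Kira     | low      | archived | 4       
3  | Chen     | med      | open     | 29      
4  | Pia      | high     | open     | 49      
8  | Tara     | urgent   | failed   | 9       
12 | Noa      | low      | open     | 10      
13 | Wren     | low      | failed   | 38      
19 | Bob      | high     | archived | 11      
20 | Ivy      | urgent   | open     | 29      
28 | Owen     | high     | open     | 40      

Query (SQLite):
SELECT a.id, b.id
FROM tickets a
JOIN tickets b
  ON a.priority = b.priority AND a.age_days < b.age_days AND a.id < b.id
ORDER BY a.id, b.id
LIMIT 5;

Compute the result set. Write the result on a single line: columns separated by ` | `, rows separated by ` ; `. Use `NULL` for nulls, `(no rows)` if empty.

Pairs (a,b) with same priority, a.age_days < b.age_days, a.id < b.id.
priority groups: high:{4,19,28} low:{2,12,13} med:{3} urgent:{8,20}
Ordered by (a.id, b.id); first 5.

2 | 12 ; 2 | 13 ; 8 | 20 ; 12 | 13 ; 19 | 28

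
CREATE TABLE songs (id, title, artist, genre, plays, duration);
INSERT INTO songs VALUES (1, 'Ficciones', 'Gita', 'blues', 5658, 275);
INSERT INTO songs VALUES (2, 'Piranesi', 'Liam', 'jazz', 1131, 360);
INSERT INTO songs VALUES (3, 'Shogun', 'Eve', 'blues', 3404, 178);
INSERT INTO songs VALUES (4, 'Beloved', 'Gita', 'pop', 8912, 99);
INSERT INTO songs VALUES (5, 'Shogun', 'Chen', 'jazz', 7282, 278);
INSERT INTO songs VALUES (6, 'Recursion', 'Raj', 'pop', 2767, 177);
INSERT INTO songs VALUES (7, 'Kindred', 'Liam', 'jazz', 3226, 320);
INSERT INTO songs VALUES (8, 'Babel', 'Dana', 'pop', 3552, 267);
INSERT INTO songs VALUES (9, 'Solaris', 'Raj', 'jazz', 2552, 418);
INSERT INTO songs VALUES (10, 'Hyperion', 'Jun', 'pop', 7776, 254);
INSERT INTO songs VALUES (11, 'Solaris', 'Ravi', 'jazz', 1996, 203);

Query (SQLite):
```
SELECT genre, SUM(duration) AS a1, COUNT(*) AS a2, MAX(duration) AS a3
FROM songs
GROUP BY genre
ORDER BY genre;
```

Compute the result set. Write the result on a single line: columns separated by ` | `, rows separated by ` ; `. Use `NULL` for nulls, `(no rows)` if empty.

Group songs by genre.
Per group compute: SUM(duration), COUNT(*), MAX(duration).
  blues: ids {1, 3} → SUM(duration)=453, COUNT(*)=2, MAX(duration)=275
  jazz: ids {2, 5, 7, 9, 11} → SUM(duration)=1579, COUNT(*)=5, MAX(duration)=418
  pop: ids {4, 6, 8, 10} → SUM(duration)=797, COUNT(*)=4, MAX(duration)=267

blues | 453 | 2 | 275 ; jazz | 1579 | 5 | 418 ; pop | 797 | 4 | 267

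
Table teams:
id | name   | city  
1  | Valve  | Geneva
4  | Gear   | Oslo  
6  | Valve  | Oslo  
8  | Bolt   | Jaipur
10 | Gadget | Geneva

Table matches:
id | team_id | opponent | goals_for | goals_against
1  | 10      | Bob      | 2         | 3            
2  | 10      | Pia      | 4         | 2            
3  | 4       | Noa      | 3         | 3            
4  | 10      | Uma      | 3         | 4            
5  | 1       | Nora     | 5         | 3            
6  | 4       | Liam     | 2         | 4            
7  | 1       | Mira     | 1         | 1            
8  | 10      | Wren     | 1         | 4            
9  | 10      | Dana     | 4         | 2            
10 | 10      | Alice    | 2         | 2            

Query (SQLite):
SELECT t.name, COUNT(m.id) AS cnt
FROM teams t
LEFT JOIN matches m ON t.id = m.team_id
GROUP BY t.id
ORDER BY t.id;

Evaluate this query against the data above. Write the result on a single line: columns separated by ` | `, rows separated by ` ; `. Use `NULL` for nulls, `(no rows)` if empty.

LEFT JOIN keeps every teams row; unmatched ones get NULL for matches columns.
Group by teams.id and compute COUNT(m.id). COUNT(col) of an all-NULL group is 0.
  1: ids {5, 7} → COUNT(m.id)=2
  4: ids {3, 6} → COUNT(m.id)=2
  6: ids {—} → COUNT(m.id)=0
  8: ids {—} → COUNT(m.id)=0
  10: ids {1, 2, 4, 8, 9, 10} → COUNT(m.id)=6

Valve | 2 ; Gear | 2 ; Valve | 0 ; Bolt | 0 ; Gadget | 6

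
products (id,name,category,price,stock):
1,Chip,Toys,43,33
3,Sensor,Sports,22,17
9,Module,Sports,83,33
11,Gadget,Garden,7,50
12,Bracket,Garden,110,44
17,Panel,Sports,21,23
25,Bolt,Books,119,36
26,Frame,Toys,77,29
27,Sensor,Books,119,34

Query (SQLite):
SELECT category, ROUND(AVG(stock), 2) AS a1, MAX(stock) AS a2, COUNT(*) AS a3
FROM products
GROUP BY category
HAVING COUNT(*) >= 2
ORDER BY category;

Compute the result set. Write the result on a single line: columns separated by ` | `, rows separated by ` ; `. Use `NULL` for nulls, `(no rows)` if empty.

Books | 35 | 36 | 2 ; Garden | 47 | 50 | 2 ; Sports | 24.33 | 33 | 3 ; Toys | 31 | 33 | 2

Group products by category.
Per group compute: ROUND(AVG(stock), 2), MAX(stock), COUNT(*).
HAVING: drop groups with fewer than 2 rows.
  Books: ids {25, 27} → ROUND(AVG(stock), 2)=35, MAX(stock)=36, COUNT(*)=2
  Garden: ids {11, 12} → ROUND(AVG(stock), 2)=47, MAX(stock)=50, COUNT(*)=2
  Sports: ids {3, 9, 17} → ROUND(AVG(stock), 2)=24.33, MAX(stock)=33, COUNT(*)=3
  Toys: ids {1, 26} → ROUND(AVG(stock), 2)=31, MAX(stock)=33, COUNT(*)=2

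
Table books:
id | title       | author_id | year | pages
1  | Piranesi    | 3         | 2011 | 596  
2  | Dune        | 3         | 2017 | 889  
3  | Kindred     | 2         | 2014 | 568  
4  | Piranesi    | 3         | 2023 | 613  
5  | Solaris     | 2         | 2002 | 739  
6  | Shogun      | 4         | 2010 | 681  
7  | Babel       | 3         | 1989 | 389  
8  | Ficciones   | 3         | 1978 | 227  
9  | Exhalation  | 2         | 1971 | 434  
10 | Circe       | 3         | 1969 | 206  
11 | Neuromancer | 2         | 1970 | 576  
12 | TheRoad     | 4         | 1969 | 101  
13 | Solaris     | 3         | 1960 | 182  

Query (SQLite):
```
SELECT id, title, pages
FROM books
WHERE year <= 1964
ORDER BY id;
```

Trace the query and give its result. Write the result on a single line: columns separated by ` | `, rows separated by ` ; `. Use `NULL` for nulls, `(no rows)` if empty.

year <= 1964: ids {13}

13 | Solaris | 182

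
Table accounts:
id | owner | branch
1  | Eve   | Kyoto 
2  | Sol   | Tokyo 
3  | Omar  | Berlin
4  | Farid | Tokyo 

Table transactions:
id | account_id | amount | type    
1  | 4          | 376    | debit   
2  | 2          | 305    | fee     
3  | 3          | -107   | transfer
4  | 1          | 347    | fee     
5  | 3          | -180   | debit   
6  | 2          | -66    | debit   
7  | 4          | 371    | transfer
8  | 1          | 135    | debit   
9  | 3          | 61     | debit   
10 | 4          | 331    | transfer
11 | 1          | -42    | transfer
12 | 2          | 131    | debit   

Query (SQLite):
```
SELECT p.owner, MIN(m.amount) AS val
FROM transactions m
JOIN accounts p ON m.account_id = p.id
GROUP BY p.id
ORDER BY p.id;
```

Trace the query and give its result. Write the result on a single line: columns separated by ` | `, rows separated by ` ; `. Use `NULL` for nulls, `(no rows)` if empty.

Eve | -42 ; Sol | -66 ; Omar | -180 ; Farid | 331

Join each transactions row to its accounts via account_id.
Group joined rows by accounts.id; compute MIN(m.amount) per group.
  1: ids {4, 8, 11} → MIN(m.amount)=-42
  2: ids {2, 6, 12} → MIN(m.amount)=-66
  3: ids {3, 5, 9} → MIN(m.amount)=-180
  4: ids {1, 7, 10} → MIN(m.amount)=331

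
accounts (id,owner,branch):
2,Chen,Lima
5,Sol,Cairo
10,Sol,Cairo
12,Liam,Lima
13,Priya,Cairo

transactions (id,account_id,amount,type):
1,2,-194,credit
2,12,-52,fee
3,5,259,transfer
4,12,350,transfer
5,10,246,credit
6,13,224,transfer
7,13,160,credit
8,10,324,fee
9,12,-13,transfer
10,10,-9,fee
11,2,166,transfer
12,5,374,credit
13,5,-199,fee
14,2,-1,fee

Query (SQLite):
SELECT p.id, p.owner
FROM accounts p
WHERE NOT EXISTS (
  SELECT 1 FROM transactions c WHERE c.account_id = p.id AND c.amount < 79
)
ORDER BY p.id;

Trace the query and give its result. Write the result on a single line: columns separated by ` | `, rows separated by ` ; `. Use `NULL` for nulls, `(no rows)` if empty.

For each accounts row, check whether any transactions with matching account_id has amount < 79.
Keep rows where that is false.

13 | Priya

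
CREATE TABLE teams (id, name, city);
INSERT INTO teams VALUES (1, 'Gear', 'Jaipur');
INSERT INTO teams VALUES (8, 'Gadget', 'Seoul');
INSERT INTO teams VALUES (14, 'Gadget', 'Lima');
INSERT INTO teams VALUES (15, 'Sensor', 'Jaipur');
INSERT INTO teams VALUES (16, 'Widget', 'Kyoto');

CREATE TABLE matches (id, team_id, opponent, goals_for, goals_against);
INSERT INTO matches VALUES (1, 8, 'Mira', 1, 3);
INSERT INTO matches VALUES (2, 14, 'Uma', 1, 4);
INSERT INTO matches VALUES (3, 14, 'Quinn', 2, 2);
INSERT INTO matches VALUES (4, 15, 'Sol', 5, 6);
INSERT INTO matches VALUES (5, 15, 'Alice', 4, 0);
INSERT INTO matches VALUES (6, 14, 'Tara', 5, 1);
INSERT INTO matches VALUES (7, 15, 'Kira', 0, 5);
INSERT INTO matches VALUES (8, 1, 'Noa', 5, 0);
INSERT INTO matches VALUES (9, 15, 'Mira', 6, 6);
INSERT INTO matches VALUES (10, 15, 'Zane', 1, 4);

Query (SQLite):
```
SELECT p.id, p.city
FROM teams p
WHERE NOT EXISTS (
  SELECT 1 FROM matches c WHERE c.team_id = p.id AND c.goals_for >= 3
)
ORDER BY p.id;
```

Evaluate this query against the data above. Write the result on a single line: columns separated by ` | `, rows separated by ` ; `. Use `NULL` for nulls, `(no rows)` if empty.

8 | Seoul ; 16 | Kyoto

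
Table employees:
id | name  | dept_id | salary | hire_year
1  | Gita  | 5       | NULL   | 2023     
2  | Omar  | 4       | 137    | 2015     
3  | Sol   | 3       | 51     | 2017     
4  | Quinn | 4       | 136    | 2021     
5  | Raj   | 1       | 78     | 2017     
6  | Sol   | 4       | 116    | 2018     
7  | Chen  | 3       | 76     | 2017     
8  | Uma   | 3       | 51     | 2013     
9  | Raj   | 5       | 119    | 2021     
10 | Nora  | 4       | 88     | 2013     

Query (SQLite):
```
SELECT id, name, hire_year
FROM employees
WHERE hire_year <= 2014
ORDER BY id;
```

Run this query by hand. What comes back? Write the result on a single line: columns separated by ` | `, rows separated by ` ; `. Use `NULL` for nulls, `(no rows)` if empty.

8 | Uma | 2013 ; 10 | Nora | 2013

hire_year <= 2014: ids {8, 10}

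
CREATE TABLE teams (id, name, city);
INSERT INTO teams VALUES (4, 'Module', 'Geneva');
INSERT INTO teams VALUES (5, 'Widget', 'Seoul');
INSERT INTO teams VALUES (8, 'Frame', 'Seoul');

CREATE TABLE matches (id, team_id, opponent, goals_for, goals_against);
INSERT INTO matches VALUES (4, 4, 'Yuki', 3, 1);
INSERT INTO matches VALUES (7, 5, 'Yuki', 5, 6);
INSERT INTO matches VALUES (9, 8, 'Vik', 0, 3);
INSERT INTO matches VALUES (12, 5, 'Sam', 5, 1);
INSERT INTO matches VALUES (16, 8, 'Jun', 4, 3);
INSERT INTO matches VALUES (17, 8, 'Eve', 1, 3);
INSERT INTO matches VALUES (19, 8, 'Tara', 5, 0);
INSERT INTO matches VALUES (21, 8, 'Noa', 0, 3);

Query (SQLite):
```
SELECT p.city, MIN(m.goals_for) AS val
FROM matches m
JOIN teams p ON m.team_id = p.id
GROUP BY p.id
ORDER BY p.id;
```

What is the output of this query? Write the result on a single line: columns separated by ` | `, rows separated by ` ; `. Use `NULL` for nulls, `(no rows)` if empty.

Join each matches row to its teams via team_id.
Group joined rows by teams.id; compute MIN(m.goals_for) per group.
  4: ids {4} → MIN(m.goals_for)=3
  5: ids {7, 12} → MIN(m.goals_for)=5
  8: ids {9, 16, 17, 19, 21} → MIN(m.goals_for)=0

Geneva | 3 ; Seoul | 5 ; Seoul | 0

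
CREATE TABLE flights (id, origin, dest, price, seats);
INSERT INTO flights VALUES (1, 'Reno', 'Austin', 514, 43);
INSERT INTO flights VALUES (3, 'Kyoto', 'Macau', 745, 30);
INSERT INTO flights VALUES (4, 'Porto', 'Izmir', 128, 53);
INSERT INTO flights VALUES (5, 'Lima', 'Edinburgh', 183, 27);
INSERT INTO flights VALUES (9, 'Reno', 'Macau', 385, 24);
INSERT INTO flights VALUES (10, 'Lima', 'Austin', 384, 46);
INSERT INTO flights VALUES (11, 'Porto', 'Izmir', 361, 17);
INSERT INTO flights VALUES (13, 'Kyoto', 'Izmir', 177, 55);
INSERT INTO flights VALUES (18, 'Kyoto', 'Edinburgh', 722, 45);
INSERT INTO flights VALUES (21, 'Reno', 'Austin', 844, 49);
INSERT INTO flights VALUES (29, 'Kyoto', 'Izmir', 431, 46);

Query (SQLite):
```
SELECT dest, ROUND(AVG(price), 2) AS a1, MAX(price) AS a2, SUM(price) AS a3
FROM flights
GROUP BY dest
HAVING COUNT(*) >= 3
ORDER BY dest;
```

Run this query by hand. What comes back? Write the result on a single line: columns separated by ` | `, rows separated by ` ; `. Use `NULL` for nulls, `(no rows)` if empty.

Group flights by dest.
Per group compute: ROUND(AVG(price), 2), MAX(price), SUM(price).
HAVING: drop groups with fewer than 3 rows.
  Austin: ids {1, 10, 21} → ROUND(AVG(price), 2)=580.67, MAX(price)=844, SUM(price)=1742
  Edinburgh: ids {5, 18} → ROUND(AVG(price), 2)=452.5, MAX(price)=722, SUM(price)=905
  Izmir: ids {4, 11, 13, 29} → ROUND(AVG(price), 2)=274.25, MAX(price)=431, SUM(price)=1097
  Macau: ids {3, 9} → ROUND(AVG(price), 2)=565, MAX(price)=745, SUM(price)=1130

Austin | 580.67 | 844 | 1742 ; Izmir | 274.25 | 431 | 1097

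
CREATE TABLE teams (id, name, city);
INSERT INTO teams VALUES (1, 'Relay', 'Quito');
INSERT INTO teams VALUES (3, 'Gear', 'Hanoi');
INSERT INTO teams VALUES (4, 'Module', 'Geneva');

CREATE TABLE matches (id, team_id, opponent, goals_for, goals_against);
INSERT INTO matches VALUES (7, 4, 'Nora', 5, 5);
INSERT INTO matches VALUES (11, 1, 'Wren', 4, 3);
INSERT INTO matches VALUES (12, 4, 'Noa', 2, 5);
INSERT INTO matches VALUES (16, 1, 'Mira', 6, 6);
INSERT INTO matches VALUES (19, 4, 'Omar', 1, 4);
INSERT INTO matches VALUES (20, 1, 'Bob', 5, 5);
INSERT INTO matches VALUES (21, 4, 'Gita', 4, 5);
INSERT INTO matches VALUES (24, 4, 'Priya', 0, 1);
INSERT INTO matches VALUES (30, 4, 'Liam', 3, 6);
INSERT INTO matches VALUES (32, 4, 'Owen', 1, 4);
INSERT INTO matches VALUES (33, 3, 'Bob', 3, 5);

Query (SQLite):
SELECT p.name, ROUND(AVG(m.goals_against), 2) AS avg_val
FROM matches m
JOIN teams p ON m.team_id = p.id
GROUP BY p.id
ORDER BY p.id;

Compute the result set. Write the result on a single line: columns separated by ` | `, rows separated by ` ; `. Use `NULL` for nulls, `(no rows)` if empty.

Relay | 4.67 ; Gear | 5 ; Module | 4.29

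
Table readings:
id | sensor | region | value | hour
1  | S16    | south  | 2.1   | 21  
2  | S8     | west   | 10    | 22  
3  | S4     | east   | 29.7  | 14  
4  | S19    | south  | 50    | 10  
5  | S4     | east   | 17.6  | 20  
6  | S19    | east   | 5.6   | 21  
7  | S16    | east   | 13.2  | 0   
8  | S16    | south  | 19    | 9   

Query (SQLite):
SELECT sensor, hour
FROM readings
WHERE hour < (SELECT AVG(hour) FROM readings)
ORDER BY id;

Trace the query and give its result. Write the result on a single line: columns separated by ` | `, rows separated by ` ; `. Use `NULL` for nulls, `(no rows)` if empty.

Scalar subquery: AVG(hour) over all readings rows = 14.625.
Keep rows where hour < that value.

S4 | 14 ; S19 | 10 ; S16 | 0 ; S16 | 9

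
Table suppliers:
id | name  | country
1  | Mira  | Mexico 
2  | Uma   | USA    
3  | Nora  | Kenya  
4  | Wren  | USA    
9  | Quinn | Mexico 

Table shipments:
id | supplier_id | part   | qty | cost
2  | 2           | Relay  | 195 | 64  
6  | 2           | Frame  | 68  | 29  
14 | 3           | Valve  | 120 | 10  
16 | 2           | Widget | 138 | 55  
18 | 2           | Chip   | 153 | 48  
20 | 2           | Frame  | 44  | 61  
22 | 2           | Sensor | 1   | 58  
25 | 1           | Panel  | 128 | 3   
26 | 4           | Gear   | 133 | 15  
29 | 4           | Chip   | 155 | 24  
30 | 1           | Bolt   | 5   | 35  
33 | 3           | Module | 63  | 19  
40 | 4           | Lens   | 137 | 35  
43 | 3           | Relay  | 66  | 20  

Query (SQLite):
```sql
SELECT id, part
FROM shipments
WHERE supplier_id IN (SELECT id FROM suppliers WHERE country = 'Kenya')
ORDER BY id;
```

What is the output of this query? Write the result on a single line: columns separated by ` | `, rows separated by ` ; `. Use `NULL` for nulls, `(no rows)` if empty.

14 | Valve ; 33 | Module ; 43 | Relay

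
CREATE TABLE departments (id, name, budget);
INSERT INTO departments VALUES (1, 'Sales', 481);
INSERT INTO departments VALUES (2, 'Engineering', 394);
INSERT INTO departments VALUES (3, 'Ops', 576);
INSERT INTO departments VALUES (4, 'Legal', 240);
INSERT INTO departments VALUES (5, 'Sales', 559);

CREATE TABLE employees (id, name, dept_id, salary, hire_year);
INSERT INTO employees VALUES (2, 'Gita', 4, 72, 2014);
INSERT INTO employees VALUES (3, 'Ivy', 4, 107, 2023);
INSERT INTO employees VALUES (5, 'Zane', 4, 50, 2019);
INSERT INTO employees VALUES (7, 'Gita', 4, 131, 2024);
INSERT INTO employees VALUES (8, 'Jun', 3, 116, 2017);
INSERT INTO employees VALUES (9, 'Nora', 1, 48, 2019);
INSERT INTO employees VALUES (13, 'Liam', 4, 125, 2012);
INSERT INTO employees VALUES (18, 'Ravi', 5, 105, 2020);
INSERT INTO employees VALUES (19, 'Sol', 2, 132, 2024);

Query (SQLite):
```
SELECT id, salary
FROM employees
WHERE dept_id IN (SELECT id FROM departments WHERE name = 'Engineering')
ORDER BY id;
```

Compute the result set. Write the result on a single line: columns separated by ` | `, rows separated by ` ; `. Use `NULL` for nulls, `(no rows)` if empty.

19 | 132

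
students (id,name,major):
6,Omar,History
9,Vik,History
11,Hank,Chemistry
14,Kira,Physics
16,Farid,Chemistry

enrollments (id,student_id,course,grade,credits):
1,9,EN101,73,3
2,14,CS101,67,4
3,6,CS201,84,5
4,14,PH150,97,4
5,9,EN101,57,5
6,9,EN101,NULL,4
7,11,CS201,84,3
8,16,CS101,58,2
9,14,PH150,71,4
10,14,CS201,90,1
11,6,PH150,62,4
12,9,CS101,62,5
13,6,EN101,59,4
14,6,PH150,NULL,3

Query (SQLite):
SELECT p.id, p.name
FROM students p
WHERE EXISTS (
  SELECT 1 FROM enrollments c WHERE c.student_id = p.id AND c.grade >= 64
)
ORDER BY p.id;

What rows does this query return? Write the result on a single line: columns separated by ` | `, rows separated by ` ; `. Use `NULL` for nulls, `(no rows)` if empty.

6 | Omar ; 9 | Vik ; 11 | Hank ; 14 | Kira

For each students row, check whether any enrollments with matching student_id has grade >= 64.
Keep rows where that is true.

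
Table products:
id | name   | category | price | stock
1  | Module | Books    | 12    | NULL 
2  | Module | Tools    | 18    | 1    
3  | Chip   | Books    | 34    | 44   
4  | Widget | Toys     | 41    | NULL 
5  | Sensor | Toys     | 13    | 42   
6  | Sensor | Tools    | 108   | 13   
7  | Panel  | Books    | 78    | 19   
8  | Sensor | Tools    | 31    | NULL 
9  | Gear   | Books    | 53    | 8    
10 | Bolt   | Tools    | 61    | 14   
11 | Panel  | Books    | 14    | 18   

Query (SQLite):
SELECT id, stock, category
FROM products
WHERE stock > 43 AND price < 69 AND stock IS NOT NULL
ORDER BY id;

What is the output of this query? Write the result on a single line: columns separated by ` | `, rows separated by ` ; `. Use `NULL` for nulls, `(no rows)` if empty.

3 | 44 | Books

stock > 43: ids {3}
price < 69: ids {1, 2, 3, 4, 5, 8, 9, 10, 11}
stock IS NOT NULL: ids {2, 3, 5, 6, 7, 9, 10, 11}
Combine with AND.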